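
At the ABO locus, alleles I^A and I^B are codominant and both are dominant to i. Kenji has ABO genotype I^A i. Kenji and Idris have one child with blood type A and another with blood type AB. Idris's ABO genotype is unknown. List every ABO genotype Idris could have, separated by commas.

I^A I^B, I^B i

For each candidate genotype of Idris, check whether crossing it with I^A i can produce every observed child phenotype.
  I^A I^A → possible child types {A} ✗
  I^A I^B → possible child types {A, B, AB} ✓
  I^A i → possible child types {O, A} ✗
  I^B I^B → possible child types {B, AB} ✗
  I^B i → possible child types {O, A, B, AB} ✓
  i i → possible child types {O, A} ✗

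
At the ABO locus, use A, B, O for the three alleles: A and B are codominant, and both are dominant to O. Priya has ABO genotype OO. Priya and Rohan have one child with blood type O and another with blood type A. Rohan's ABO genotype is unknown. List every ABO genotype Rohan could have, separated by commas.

AO

For each candidate genotype of Rohan, check whether crossing it with OO can produce every observed child phenotype.
  AA → possible child types {A} ✗
  AB → possible child types {A, B} ✗
  AO → possible child types {O, A} ✓
  BB → possible child types {B} ✗
  BO → possible child types {O, B} ✗
  OO → possible child types {O} ✗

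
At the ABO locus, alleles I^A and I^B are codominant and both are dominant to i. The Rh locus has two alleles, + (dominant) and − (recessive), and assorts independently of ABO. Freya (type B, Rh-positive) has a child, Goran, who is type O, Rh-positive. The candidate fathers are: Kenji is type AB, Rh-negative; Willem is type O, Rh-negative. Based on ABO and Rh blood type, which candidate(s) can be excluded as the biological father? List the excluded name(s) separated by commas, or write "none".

A candidate is excluded only if no genotype consistent with his phenotype could produce a type O, Rh-positive child with a type B, Rh-positive mother.
Kenji (type AB, Rh-): no genotype consistent with that phenotype can produce a type-O Rh+ child with a type-B mother.

Kenji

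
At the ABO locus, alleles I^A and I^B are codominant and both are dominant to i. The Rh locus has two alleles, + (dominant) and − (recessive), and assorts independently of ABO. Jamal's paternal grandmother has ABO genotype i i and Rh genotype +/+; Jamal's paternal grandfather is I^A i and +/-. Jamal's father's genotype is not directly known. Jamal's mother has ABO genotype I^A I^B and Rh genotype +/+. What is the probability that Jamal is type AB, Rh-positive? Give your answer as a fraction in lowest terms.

1/8

Jamal's father's ABO genotype from i i × I^A i: 1/2 I^A i, 1/2 i i.
Crossing each possibility with the mother I^A I^B and summing P(type AB): 1/2·1/4 + 1/2·0 = 1/8.
Similarly for Rh via the father's Rh distribution: P(Rh+) = 1.
Independent loci: 1/8 × 1 = 1/8.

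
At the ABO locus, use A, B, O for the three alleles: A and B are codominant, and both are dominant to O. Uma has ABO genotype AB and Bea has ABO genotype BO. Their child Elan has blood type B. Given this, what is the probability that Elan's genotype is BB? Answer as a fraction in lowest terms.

1/2

Cross AB × BO → 1/4 AB, 1/4 AO, 1/4 BB, 1/4 BO.
Type-B genotypes among offspring: BB (1/4), BO (1/4); total 1/2.
P(BB | type B) = (1/4) / (1/2) = 1/2.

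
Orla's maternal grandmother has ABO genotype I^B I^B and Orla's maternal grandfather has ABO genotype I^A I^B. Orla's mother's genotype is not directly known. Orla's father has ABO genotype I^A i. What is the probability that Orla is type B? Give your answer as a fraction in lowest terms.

3/8

Orla's mother's ABO genotype from I^B I^B × I^A I^B: 1/2 I^A I^B, 1/2 I^B I^B.
Crossing each possibility with the father I^A i and summing P(type B): 1/2·1/4 + 1/2·1/2 = 3/8.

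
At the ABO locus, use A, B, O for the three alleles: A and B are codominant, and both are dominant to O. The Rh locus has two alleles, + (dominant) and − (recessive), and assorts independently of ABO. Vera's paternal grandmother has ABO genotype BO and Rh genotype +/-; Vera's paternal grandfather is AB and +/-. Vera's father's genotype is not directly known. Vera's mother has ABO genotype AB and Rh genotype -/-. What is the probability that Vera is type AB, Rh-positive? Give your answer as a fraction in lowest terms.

3/16

Vera's father's ABO genotype from BO × AB: 1/4 AB, 1/4 AO, 1/4 BB, 1/4 BO.
Crossing each possibility with the mother AB and summing P(type AB): 1/4·1/2 + 1/4·1/4 + 1/4·1/2 + 1/4·1/4 = 3/8.
Similarly for Rh via the father's Rh distribution: P(Rh+) = 1/2.
Independent loci: 3/8 × 1/2 = 3/16.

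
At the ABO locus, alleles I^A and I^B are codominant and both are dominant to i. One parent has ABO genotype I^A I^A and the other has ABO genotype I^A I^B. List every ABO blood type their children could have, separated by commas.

A, AB

Gametes from I^A I^A × I^A I^B give offspring ABO genotypes I^A I^A, I^A I^B, i.e. phenotypes A, AB.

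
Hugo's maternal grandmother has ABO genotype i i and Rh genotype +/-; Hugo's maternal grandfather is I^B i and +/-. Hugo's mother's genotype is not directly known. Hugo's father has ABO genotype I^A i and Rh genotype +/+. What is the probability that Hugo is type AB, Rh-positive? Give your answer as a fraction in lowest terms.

1/8

Hugo's mother's ABO genotype from i i × I^B i: 1/2 I^B i, 1/2 i i.
Crossing each possibility with the father I^A i and summing P(type AB): 1/2·1/4 + 1/2·0 = 1/8.
Similarly for Rh via the mother's Rh distribution: P(Rh+) = 1.
Independent loci: 1/8 × 1 = 1/8.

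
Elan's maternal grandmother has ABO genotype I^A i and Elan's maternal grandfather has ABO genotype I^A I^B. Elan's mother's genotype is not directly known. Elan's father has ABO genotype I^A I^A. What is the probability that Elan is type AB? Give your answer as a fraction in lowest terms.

1/4

Elan's mother's ABO genotype from I^A i × I^A I^B: 1/4 I^A I^A, 1/4 I^A I^B, 1/4 I^A i, 1/4 I^B i.
Crossing each possibility with the father I^A I^A and summing P(type AB): 1/4·0 + 1/4·1/2 + 1/4·0 + 1/4·1/2 = 1/4.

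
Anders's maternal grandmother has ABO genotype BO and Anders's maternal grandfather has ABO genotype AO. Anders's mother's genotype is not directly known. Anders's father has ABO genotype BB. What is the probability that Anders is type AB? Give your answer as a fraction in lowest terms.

1/4

Anders's mother's ABO genotype from BO × AO: 1/4 AB, 1/4 AO, 1/4 BO, 1/4 OO.
Crossing each possibility with the father BB and summing P(type AB): 1/4·1/2 + 1/4·1/2 + 1/4·0 + 1/4·0 = 1/4.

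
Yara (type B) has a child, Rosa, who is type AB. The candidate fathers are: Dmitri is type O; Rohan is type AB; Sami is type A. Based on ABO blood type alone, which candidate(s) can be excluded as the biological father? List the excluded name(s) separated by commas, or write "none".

A candidate is excluded only if no genotype consistent with his phenotype could produce a type AB child with a type B mother.
Dmitri (type O): no genotype consistent with that phenotype can produce a type-AB child with a type-B mother.

Dmitri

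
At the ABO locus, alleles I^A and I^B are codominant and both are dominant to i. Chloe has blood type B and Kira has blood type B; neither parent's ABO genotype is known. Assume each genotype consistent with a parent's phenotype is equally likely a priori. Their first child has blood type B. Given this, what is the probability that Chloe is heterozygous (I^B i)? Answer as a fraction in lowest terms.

7/15

Possible genotypes: Chloe ∈ {I^B I^B, I^B i}; Kira ∈ {I^B I^B, I^B i}.
Weight each parental genotype pair by prior × P(type-B child):
  I^B I^B × I^B I^B: posterior weight 4/15.
  I^B I^B × I^B i: posterior weight 4/15.
  I^B i × I^B I^B: posterior weight 4/15.
  I^B i × I^B i: posterior weight 1/5.
Sum the posterior weight over pairs where Chloe is I^B i: 7/15.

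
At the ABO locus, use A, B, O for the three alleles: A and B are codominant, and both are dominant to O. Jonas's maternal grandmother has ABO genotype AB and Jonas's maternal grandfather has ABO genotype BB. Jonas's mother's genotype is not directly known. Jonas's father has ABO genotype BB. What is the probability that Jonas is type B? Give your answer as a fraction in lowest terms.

3/4

Jonas's mother's ABO genotype from AB × BB: 1/2 AB, 1/2 BB.
Crossing each possibility with the father BB and summing P(type B): 1/2·1/2 + 1/2·1 = 3/4.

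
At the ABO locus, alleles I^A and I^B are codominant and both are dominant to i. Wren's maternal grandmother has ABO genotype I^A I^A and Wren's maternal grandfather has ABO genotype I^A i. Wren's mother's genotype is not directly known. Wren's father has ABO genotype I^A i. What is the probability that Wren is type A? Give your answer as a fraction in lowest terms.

Wren's mother's ABO genotype from I^A I^A × I^A i: 1/2 I^A I^A, 1/2 I^A i.
Crossing each possibility with the father I^A i and summing P(type A): 1/2·1 + 1/2·3/4 = 7/8.

7/8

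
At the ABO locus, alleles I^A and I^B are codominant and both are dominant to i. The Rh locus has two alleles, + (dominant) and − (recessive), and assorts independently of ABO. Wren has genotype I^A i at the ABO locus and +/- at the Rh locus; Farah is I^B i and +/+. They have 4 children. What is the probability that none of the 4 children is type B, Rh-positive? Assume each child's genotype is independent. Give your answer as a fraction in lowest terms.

ABO cross I^A i × I^B i → 1/4 O, 1/4 A, 1/4 B, 1/4 AB.
Rh cross +/- × +/+ → 1 Rh+; so P(type B, Rh-positive) = 1/4 × 1 = 1/4 per child.
P(not type B, Rh-positive) = 3/4 for one child; (3/4)^4 = 81/256.

81/256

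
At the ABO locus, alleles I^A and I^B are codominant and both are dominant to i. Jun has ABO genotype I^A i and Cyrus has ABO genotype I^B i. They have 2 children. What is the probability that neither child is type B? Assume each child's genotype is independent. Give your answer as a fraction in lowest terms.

9/16

ABO cross I^A i × I^B i → 1/4 O, 1/4 A, 1/4 B, 1/4 AB.
So P(type B) = 1/4 per child.
P(not type B) = 3/4 for one child; (3/4)^2 = 9/16.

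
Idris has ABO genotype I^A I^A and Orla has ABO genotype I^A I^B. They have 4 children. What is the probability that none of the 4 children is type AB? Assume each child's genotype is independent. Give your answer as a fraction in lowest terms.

ABO cross I^A I^A × I^A I^B → 1/2 A, 1/2 AB.
So P(type AB) = 1/2 per child.
P(not type AB) = 1/2 for one child; (1/2)^4 = 1/16.

1/16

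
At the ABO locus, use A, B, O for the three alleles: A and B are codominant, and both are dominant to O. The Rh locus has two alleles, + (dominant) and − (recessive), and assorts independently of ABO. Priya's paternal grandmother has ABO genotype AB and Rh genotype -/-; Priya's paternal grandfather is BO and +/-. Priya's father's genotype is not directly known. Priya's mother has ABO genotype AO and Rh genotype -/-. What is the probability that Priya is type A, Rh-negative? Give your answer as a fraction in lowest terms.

9/32

Priya's father's ABO genotype from AB × BO: 1/4 AB, 1/4 AO, 1/4 BB, 1/4 BO.
Crossing each possibility with the mother AO and summing P(type A): 1/4·1/2 + 1/4·3/4 + 1/4·0 + 1/4·1/4 = 3/8.
Similarly for Rh via the father's Rh distribution: P(Rh-) = 3/4.
Independent loci: 3/8 × 3/4 = 9/32.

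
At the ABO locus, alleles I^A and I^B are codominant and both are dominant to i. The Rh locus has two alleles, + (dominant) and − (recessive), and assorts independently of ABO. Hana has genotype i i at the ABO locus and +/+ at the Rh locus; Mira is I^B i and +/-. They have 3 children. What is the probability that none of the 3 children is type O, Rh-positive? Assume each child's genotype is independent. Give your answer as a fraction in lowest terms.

ABO cross i i × I^B i → 1/2 O, 1/2 B.
Rh cross +/+ × +/- → 1 Rh+; so P(type O, Rh-positive) = 1/2 × 1 = 1/2 per child.
P(not type O, Rh-positive) = 1/2 for one child; (1/2)^3 = 1/8.

1/8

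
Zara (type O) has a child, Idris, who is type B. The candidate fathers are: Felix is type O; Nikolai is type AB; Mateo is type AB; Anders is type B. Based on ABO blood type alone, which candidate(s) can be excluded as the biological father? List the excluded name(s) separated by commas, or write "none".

Felix

A candidate is excluded only if no genotype consistent with his phenotype could produce a type B child with a type O mother.
Felix (type O): no genotype consistent with that phenotype can produce a type-B child with a type-O mother.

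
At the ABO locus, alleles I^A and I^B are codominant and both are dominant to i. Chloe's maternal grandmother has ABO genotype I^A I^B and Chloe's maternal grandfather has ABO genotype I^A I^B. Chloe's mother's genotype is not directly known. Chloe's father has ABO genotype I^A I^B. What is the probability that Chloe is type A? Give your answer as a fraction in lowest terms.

Chloe's mother's ABO genotype from I^A I^B × I^A I^B: 1/4 I^A I^A, 1/2 I^A I^B, 1/4 I^B I^B.
Crossing each possibility with the father I^A I^B and summing P(type A): 1/4·1/2 + 1/2·1/4 + 1/4·0 = 1/4.

1/4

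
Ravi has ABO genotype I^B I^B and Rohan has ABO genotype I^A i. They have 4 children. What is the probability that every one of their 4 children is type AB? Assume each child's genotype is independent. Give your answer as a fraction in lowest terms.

ABO cross I^B I^B × I^A i → 1/2 B, 1/2 AB.
So P(type AB) = 1/2 per child.
All 4 independent: (1/2)^4 = 1/16.

1/16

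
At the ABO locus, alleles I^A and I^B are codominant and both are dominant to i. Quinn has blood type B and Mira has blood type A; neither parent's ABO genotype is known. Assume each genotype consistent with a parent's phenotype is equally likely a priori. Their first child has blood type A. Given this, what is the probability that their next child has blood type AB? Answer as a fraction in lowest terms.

Possible genotypes: Quinn ∈ {I^B I^B, I^B i}; Mira ∈ {I^A I^A, I^A i}.
Weight each parental genotype pair by prior × P(type-A child):
  I^B i × I^A I^A: posterior weight 2/3; P(next child type AB) = 1/2.
  I^B i × I^A i: posterior weight 1/3; P(next child type AB) = 1/4.
Weighted sum = 5/12.

5/12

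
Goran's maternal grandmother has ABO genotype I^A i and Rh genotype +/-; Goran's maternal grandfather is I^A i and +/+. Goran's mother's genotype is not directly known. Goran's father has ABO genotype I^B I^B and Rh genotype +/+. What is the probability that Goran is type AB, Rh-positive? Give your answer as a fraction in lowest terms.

Goran's mother's ABO genotype from I^A i × I^A i: 1/4 I^A I^A, 1/2 I^A i, 1/4 i i.
Crossing each possibility with the father I^B I^B and summing P(type AB): 1/4·1 + 1/2·1/2 + 1/4·0 = 1/2.
Similarly for Rh via the mother's Rh distribution: P(Rh+) = 1.
Independent loci: 1/2 × 1 = 1/2.

1/2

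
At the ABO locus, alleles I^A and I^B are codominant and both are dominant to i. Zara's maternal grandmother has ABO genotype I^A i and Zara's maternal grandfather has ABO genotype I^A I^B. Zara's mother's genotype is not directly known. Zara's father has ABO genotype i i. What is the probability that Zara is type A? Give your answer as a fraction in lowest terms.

Zara's mother's ABO genotype from I^A i × I^A I^B: 1/4 I^A I^A, 1/4 I^A I^B, 1/4 I^A i, 1/4 I^B i.
Crossing each possibility with the father i i and summing P(type A): 1/4·1 + 1/4·1/2 + 1/4·1/2 + 1/4·0 = 1/2.

1/2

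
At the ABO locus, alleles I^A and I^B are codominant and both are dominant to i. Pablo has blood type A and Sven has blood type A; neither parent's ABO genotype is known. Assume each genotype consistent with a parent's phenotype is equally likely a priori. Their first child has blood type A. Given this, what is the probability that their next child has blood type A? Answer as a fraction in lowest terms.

19/20

Possible genotypes: Pablo ∈ {I^A I^A, I^A i}; Sven ∈ {I^A I^A, I^A i}.
Weight each parental genotype pair by prior × P(type-A child):
  I^A I^A × I^A I^A: posterior weight 4/15; P(next child type A) = 1.
  I^A I^A × I^A i: posterior weight 4/15; P(next child type A) = 1.
  I^A i × I^A I^A: posterior weight 4/15; P(next child type A) = 1.
  I^A i × I^A i: posterior weight 1/5; P(next child type A) = 3/4.
Weighted sum = 19/20.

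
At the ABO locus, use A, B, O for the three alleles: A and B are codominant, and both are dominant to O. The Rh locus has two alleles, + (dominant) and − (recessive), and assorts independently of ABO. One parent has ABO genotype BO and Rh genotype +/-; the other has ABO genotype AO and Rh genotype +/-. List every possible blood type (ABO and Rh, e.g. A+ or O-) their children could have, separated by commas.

O+, O-, A+, A-, B+, B-, AB+, AB-

Gametes from BO × AO give offspring ABO genotypes AB, AO, BO, OO, i.e. phenotypes O, A, B, AB.
Rh cross +/- × +/- → phenotypes Rh+, Rh-.
Combining independently: O+, O-, A+, A-, B+, B-, AB+, AB-.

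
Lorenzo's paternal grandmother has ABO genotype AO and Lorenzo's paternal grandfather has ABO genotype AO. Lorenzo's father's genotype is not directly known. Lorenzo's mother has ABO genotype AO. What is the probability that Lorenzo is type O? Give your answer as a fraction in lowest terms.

Lorenzo's father's ABO genotype from AO × AO: 1/4 AA, 1/2 AO, 1/4 OO.
Crossing each possibility with the mother AO and summing P(type O): 1/4·0 + 1/2·1/4 + 1/4·1/2 = 1/4.

1/4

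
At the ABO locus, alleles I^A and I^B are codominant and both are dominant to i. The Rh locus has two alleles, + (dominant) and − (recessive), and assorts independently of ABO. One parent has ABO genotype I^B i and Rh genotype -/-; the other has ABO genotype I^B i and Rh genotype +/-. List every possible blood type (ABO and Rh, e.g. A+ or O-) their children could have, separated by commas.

O+, O-, B+, B-

Gametes from I^B i × I^B i give offspring ABO genotypes I^B I^B, I^B i, i i, i.e. phenotypes O, B.
Rh cross -/- × +/- → phenotypes Rh+, Rh-.
Combining independently: O+, O-, B+, B-.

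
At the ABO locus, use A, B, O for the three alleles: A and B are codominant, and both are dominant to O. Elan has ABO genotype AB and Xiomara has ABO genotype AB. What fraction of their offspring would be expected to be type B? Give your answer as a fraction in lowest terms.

1/4

ABO cross AB × AB → offspring phenotypes: 1/4 A, 1/4 B, 1/2 AB.
So P(type B) = 1/4.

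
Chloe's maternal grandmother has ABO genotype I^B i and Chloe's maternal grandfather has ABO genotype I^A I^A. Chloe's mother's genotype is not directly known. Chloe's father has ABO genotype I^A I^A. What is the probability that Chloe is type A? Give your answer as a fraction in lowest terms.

3/4

Chloe's mother's ABO genotype from I^B i × I^A I^A: 1/2 I^A I^B, 1/2 I^A i.
Crossing each possibility with the father I^A I^A and summing P(type A): 1/2·1/2 + 1/2·1 = 3/4.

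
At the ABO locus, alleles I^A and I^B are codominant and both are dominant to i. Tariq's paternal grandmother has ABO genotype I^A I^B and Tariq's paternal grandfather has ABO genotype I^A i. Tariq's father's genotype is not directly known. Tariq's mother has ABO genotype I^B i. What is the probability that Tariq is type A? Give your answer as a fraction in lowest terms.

Tariq's father's ABO genotype from I^A I^B × I^A i: 1/4 I^A I^A, 1/4 I^A I^B, 1/4 I^A i, 1/4 I^B i.
Crossing each possibility with the mother I^B i and summing P(type A): 1/4·1/2 + 1/4·1/4 + 1/4·1/4 + 1/4·0 = 1/4.

1/4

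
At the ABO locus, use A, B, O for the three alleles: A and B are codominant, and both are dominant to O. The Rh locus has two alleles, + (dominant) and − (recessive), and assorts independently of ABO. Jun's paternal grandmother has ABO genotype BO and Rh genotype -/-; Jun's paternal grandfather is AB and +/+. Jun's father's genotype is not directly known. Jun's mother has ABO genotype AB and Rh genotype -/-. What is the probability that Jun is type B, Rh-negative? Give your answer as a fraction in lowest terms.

3/16

Jun's father's ABO genotype from BO × AB: 1/4 AB, 1/4 AO, 1/4 BB, 1/4 BO.
Crossing each possibility with the mother AB and summing P(type B): 1/4·1/4 + 1/4·1/4 + 1/4·1/2 + 1/4·1/2 = 3/8.
Similarly for Rh via the father's Rh distribution: P(Rh-) = 1/2.
Independent loci: 3/8 × 1/2 = 3/16.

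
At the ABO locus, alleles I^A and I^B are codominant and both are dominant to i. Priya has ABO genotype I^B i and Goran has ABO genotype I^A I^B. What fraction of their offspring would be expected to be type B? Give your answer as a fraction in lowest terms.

1/2

ABO cross I^B i × I^A I^B → offspring phenotypes: 1/4 A, 1/2 B, 1/4 AB.
So P(type B) = 1/2.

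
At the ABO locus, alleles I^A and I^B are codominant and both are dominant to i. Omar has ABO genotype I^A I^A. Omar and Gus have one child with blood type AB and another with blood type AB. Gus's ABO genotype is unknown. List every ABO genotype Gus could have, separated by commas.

I^A I^B, I^B I^B, I^B i

For each candidate genotype of Gus, check whether crossing it with I^A I^A can produce every observed child phenotype.
  I^A I^A → possible child types {A} ✗
  I^A I^B → possible child types {A, AB} ✓
  I^A i → possible child types {A} ✗
  I^B I^B → possible child types {AB} ✓
  I^B i → possible child types {A, AB} ✓
  i i → possible child types {A} ✗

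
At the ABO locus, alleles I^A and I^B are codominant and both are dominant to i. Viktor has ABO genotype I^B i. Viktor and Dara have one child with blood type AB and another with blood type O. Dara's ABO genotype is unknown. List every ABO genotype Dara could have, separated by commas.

I^A i

For each candidate genotype of Dara, check whether crossing it with I^B i can produce every observed child phenotype.
  I^A I^A → possible child types {A, AB} ✗
  I^A I^B → possible child types {A, B, AB} ✗
  I^A i → possible child types {O, A, B, AB} ✓
  I^B I^B → possible child types {B} ✗
  I^B i → possible child types {O, B} ✗
  i i → possible child types {O, B} ✗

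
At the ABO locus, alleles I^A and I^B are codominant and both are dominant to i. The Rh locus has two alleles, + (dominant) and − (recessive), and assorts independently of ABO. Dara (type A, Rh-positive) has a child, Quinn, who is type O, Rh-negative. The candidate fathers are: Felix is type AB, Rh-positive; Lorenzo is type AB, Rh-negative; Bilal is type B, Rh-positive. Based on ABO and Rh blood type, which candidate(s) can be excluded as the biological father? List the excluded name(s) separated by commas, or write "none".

Felix, Lorenzo

A candidate is excluded only if no genotype consistent with his phenotype could produce a type O, Rh-negative child with a type A, Rh-positive mother.
Felix (type AB, Rh+): no genotype consistent with that phenotype can produce a type-O Rh- child with a type-A mother.
Lorenzo (type AB, Rh-): no genotype consistent with that phenotype can produce a type-O Rh- child with a type-A mother.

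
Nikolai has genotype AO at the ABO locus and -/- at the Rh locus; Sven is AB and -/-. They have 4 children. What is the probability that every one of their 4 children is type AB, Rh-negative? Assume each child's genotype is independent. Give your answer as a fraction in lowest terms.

ABO cross AO × AB → 1/2 A, 1/4 B, 1/4 AB.
Rh cross -/- × -/- → 1 Rh-; so P(type AB, Rh-negative) = 1/4 × 1 = 1/4 per child.
All 4 independent: (1/4)^4 = 1/256.

1/256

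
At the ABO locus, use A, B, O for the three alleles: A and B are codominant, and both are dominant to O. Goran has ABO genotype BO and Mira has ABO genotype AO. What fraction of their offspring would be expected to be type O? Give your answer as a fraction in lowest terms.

ABO cross BO × AO → offspring phenotypes: 1/4 O, 1/4 A, 1/4 B, 1/4 AB.
So P(type O) = 1/4.

1/4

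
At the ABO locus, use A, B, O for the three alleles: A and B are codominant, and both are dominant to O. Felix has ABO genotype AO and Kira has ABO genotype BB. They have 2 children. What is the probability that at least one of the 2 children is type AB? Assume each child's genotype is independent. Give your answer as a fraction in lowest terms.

3/4

ABO cross AO × BB → 1/2 B, 1/2 AB.
So P(type AB) = 1/2 per child.
P(none) = (1/2)^2 = 1/4; P(at least one) = 1 − 1/4 = 3/4.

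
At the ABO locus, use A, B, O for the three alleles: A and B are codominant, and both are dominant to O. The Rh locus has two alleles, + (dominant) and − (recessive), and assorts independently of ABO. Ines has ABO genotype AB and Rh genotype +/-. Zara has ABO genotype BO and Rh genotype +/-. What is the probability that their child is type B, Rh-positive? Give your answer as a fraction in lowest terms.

ABO cross AB × BO → offspring phenotypes: 1/4 A, 1/2 B, 1/4 AB.
Rh cross +/- × +/- → 3/4 Rh+, 1/4 Rh-.
Independent loci: P(type B, Rh-positive) = 1/2 × 3/4 = 3/8.

3/8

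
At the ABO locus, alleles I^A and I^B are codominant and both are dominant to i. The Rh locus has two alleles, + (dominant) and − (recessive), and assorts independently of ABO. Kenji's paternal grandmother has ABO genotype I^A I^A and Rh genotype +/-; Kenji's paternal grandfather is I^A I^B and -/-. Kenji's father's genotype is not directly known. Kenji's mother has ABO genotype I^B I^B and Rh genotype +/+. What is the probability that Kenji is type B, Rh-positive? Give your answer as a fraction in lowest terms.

Kenji's father's ABO genotype from I^A I^A × I^A I^B: 1/2 I^A I^A, 1/2 I^A I^B.
Crossing each possibility with the mother I^B I^B and summing P(type B): 1/2·0 + 1/2·1/2 = 1/4.
Similarly for Rh via the father's Rh distribution: P(Rh+) = 1.
Independent loci: 1/4 × 1 = 1/4.

1/4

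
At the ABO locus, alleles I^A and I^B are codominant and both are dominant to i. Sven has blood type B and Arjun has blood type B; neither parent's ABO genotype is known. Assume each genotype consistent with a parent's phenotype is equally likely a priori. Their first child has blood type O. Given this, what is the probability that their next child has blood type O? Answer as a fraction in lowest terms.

Possible genotypes: Sven ∈ {I^B I^B, I^B i}; Arjun ∈ {I^B I^B, I^B i}.
Weight each parental genotype pair by prior × P(type-O child):
  I^B i × I^B i: posterior weight 1; P(next child type O) = 1/4.
Weighted sum = 1/4.

1/4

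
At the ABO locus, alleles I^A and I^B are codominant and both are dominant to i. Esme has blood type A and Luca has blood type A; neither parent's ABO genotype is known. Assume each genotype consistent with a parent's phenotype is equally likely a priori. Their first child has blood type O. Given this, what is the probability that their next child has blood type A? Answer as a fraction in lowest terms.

Possible genotypes: Esme ∈ {I^A I^A, I^A i}; Luca ∈ {I^A I^A, I^A i}.
Weight each parental genotype pair by prior × P(type-O child):
  I^A i × I^A i: posterior weight 1; P(next child type A) = 3/4.
Weighted sum = 3/4.

3/4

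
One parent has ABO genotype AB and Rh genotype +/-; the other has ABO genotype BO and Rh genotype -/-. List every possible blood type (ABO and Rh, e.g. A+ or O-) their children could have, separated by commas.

A+, A-, B+, B-, AB+, AB-

Gametes from AB × BO give offspring ABO genotypes AB, AO, BB, BO, i.e. phenotypes A, B, AB.
Rh cross +/- × -/- → phenotypes Rh+, Rh-.
Combining independently: A+, A-, B+, B-, AB+, AB-.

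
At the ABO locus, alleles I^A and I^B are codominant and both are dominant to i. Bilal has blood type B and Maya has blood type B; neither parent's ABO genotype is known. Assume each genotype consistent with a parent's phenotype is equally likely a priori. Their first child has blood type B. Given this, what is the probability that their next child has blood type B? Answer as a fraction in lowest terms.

19/20

Possible genotypes: Bilal ∈ {I^B I^B, I^B i}; Maya ∈ {I^B I^B, I^B i}.
Weight each parental genotype pair by prior × P(type-B child):
  I^B I^B × I^B I^B: posterior weight 4/15; P(next child type B) = 1.
  I^B I^B × I^B i: posterior weight 4/15; P(next child type B) = 1.
  I^B i × I^B I^B: posterior weight 4/15; P(next child type B) = 1.
  I^B i × I^B i: posterior weight 1/5; P(next child type B) = 3/4.
Weighted sum = 19/20.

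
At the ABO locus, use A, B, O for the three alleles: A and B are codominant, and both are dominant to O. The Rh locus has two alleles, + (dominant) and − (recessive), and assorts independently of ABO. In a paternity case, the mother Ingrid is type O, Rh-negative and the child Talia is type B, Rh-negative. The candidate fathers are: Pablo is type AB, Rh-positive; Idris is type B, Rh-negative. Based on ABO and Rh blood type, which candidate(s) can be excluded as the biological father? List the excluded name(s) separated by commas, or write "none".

A candidate is excluded only if no genotype consistent with his phenotype could produce a type B, Rh-negative child with a type O, Rh-negative mother.
Every candidate has at least one consistent genotype combination, so none can be excluded.

none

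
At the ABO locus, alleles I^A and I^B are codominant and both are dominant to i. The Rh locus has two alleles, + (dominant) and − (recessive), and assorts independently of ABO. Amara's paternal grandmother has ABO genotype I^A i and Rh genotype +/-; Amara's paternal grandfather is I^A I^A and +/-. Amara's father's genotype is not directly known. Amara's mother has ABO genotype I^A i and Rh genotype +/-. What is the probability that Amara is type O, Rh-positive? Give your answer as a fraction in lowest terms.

3/32

Amara's father's ABO genotype from I^A i × I^A I^A: 1/2 I^A I^A, 1/2 I^A i.
Crossing each possibility with the mother I^A i and summing P(type O): 1/2·0 + 1/2·1/4 = 1/8.
Similarly for Rh via the father's Rh distribution: P(Rh+) = 3/4.
Independent loci: 1/8 × 3/4 = 3/32.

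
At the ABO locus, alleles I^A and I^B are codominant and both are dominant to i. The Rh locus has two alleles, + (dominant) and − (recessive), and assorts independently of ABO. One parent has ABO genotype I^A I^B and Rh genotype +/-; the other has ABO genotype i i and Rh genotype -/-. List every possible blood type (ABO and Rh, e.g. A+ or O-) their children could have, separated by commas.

Gametes from I^A I^B × i i give offspring ABO genotypes I^A i, I^B i, i.e. phenotypes A, B.
Rh cross +/- × -/- → phenotypes Rh+, Rh-.
Combining independently: A+, A-, B+, B-.

A+, A-, B+, B-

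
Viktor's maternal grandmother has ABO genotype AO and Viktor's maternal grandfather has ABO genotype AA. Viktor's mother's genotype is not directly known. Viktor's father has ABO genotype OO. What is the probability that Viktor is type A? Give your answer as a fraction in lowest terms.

Viktor's mother's ABO genotype from AO × AA: 1/2 AA, 1/2 AO.
Crossing each possibility with the father OO and summing P(type A): 1/2·1 + 1/2·1/2 = 3/4.

3/4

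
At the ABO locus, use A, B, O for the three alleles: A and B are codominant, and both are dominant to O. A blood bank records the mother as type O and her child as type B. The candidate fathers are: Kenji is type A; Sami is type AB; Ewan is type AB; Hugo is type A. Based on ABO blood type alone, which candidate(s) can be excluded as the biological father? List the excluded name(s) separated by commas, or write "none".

A candidate is excluded only if no genotype consistent with his phenotype could produce a type B child with a type O mother.
Kenji (type A): no genotype consistent with that phenotype can produce a type-B child with a type-O mother.
Hugo (type A): no genotype consistent with that phenotype can produce a type-B child with a type-O mother.

Kenji, Hugo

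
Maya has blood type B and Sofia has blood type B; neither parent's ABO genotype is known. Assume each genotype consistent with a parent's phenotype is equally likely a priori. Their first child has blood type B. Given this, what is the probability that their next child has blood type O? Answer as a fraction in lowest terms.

1/20

Possible genotypes: Maya ∈ {I^B I^B, I^B i}; Sofia ∈ {I^B I^B, I^B i}.
Weight each parental genotype pair by prior × P(type-B child):
  I^B I^B × I^B I^B: posterior weight 4/15; P(next child type O) = 0.
  I^B I^B × I^B i: posterior weight 4/15; P(next child type O) = 0.
  I^B i × I^B I^B: posterior weight 4/15; P(next child type O) = 0.
  I^B i × I^B i: posterior weight 1/5; P(next child type O) = 1/4.
Weighted sum = 1/20.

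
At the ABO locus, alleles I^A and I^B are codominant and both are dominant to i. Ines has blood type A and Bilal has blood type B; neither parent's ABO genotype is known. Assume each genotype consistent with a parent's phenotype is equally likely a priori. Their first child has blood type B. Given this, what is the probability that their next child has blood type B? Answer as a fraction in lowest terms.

Possible genotypes: Ines ∈ {I^A I^A, I^A i}; Bilal ∈ {I^B I^B, I^B i}.
Weight each parental genotype pair by prior × P(type-B child):
  I^A i × I^B I^B: posterior weight 2/3; P(next child type B) = 1/2.
  I^A i × I^B i: posterior weight 1/3; P(next child type B) = 1/4.
Weighted sum = 5/12.

5/12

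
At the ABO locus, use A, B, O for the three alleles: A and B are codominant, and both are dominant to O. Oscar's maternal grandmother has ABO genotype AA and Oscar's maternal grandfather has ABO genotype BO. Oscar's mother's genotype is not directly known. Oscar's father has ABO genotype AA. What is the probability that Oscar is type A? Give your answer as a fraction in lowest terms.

3/4

Oscar's mother's ABO genotype from AA × BO: 1/2 AB, 1/2 AO.
Crossing each possibility with the father AA and summing P(type A): 1/2·1/2 + 1/2·1 = 3/4.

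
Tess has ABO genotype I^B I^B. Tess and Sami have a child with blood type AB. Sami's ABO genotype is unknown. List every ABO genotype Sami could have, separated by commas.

I^A I^A, I^A I^B, I^A i

For each candidate genotype of Sami, check whether crossing it with I^B I^B can produce every observed child phenotype.
  I^A I^A → possible child types {AB} ✓
  I^A I^B → possible child types {B, AB} ✓
  I^A i → possible child types {B, AB} ✓
  I^B I^B → possible child types {B} ✗
  I^B i → possible child types {B} ✗
  i i → possible child types {B} ✗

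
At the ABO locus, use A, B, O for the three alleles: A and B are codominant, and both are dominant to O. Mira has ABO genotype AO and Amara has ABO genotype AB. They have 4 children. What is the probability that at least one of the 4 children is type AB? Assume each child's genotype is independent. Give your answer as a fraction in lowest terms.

ABO cross AO × AB → 1/2 A, 1/4 B, 1/4 AB.
So P(type AB) = 1/4 per child.
P(none) = (3/4)^4 = 81/256; P(at least one) = 1 − 81/256 = 175/256.

175/256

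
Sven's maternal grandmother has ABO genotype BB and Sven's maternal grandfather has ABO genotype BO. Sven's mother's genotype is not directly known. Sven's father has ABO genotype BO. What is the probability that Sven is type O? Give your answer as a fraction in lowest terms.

1/8

Sven's mother's ABO genotype from BB × BO: 1/2 BB, 1/2 BO.
Crossing each possibility with the father BO and summing P(type O): 1/2·0 + 1/2·1/4 = 1/8.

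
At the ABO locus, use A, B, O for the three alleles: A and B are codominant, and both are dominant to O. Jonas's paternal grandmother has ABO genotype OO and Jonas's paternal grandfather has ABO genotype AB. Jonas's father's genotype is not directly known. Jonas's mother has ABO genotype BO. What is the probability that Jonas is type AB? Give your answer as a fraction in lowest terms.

1/8

Jonas's father's ABO genotype from OO × AB: 1/2 AO, 1/2 BO.
Crossing each possibility with the mother BO and summing P(type AB): 1/2·1/4 + 1/2·0 = 1/8.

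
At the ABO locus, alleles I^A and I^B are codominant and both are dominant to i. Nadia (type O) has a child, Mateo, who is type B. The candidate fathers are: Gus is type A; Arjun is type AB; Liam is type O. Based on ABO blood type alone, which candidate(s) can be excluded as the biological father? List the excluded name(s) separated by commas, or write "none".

Gus, Liam

A candidate is excluded only if no genotype consistent with his phenotype could produce a type B child with a type O mother.
Gus (type A): no genotype consistent with that phenotype can produce a type-B child with a type-O mother.
Liam (type O): no genotype consistent with that phenotype can produce a type-B child with a type-O mother.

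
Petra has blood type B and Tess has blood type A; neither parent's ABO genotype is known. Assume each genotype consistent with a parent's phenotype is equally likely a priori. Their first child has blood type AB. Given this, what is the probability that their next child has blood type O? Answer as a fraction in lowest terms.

Possible genotypes: Petra ∈ {I^B I^B, I^B i}; Tess ∈ {I^A I^A, I^A i}.
Weight each parental genotype pair by prior × P(type-AB child):
  I^B I^B × I^A I^A: posterior weight 4/9; P(next child type O) = 0.
  I^B I^B × I^A i: posterior weight 2/9; P(next child type O) = 0.
  I^B i × I^A I^A: posterior weight 2/9; P(next child type O) = 0.
  I^B i × I^A i: posterior weight 1/9; P(next child type O) = 1/4.
Weighted sum = 1/36.

1/36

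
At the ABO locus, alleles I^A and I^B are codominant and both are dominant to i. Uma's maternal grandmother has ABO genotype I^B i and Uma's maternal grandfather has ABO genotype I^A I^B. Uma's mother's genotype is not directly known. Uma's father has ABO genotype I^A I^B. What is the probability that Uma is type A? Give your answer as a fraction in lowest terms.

1/4

Uma's mother's ABO genotype from I^B i × I^A I^B: 1/4 I^A I^B, 1/4 I^A i, 1/4 I^B I^B, 1/4 I^B i.
Crossing each possibility with the father I^A I^B and summing P(type A): 1/4·1/4 + 1/4·1/2 + 1/4·0 + 1/4·1/4 = 1/4.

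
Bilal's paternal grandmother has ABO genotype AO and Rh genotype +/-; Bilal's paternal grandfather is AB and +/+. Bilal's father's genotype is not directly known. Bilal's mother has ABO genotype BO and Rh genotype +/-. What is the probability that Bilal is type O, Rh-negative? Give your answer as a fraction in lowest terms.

1/64

Bilal's father's ABO genotype from AO × AB: 1/4 AA, 1/4 AB, 1/4 AO, 1/4 BO.
Crossing each possibility with the mother BO and summing P(type O): 1/4·0 + 1/4·0 + 1/4·1/4 + 1/4·1/4 = 1/8.
Similarly for Rh via the father's Rh distribution: P(Rh-) = 1/8.
Independent loci: 1/8 × 1/8 = 1/64.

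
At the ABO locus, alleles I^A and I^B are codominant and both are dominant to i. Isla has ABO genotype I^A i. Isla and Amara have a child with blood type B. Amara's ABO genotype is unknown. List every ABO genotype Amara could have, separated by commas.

For each candidate genotype of Amara, check whether crossing it with I^A i can produce every observed child phenotype.
  I^A I^A → possible child types {A} ✗
  I^A I^B → possible child types {A, B, AB} ✓
  I^A i → possible child types {O, A} ✗
  I^B I^B → possible child types {B, AB} ✓
  I^B i → possible child types {O, A, B, AB} ✓
  i i → possible child types {O, A} ✗

I^A I^B, I^B I^B, I^B i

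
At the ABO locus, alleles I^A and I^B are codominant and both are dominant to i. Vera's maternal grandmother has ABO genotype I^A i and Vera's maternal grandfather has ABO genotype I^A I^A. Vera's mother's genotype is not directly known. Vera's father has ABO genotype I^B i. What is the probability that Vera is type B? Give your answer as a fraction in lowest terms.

1/8

Vera's mother's ABO genotype from I^A i × I^A I^A: 1/2 I^A I^A, 1/2 I^A i.
Crossing each possibility with the father I^B i and summing P(type B): 1/2·0 + 1/2·1/4 = 1/8.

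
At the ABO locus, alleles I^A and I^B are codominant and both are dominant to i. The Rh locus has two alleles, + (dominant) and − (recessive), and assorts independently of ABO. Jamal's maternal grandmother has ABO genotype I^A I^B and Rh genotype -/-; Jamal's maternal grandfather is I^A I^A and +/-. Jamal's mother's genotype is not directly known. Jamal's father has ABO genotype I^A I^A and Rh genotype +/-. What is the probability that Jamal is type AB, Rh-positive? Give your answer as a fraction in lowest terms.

Jamal's mother's ABO genotype from I^A I^B × I^A I^A: 1/2 I^A I^A, 1/2 I^A I^B.
Crossing each possibility with the father I^A I^A and summing P(type AB): 1/2·0 + 1/2·1/2 = 1/4.
Similarly for Rh via the mother's Rh distribution: P(Rh+) = 5/8.
Independent loci: 1/4 × 5/8 = 5/32.

5/32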